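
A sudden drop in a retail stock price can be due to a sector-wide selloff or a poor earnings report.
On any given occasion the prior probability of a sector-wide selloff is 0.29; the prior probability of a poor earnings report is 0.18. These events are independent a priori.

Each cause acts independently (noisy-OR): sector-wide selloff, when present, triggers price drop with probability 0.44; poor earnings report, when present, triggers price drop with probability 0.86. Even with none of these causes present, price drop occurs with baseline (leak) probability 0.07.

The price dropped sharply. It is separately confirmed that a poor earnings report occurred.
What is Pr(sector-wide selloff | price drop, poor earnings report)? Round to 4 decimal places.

Pr(sector-wide selloff | price drop, poor earnings report) ≈ 0.3033

Under noisy-OR, P(price drop | causes) = 1 − (1−0.07)·∏(1−qᵢ) over the active causes.
P(price drop | poor earnings report) = 0.8698*0.71 + 0.927088*0.29 = 0.617558 + 0.268856 = 0.886414
Of this, 0.268856 comes from 0.927088*0.29 (the sector-wide selloff=true cases).
Hence the posterior is 0.268856/0.886414 ≈ 0.3033.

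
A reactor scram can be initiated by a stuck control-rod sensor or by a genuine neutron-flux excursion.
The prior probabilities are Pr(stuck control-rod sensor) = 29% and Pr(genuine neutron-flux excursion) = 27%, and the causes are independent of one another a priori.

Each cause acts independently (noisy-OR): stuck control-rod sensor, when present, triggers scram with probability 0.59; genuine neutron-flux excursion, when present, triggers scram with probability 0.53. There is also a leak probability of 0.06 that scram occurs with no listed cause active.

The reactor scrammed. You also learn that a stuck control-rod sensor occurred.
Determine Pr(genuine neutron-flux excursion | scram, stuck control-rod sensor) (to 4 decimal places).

Under noisy-OR, P(scram | causes) = 1 − (1−0.06)·∏(1−qᵢ) over the active causes.
P(scram | stuck control-rod sensor) = 0.6146×0.73 + 0.818862×0.27 = 0.448658 + 0.221093 = 0.669751
The genuine neutron-flux excursion-present share is 0.818862×0.27 = 0.221093.
P(genuine neutron-flux excursion | scram, stuck control-rod sensor) = 0.221093 / 0.669751 ≈ 0.3301

Pr(genuine neutron-flux excursion | scram, stuck control-rod sensor) ≈ 0.3301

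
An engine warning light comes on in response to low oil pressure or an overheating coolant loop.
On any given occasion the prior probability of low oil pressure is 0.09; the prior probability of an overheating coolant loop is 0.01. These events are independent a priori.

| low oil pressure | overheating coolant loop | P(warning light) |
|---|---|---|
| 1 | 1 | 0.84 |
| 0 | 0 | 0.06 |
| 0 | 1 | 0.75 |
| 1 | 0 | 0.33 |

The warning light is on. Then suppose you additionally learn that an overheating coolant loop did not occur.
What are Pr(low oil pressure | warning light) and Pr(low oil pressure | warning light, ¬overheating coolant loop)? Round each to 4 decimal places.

Pr(low oil pressure | warning light) ≈ 0.3313; Pr(low oil pressure | warning light, ¬overheating coolant loop) ≈ 0.3523

Enumerate the 4 (low oil pressure, overheating coolant loop) configurations and weight by the priors:
  P(warning light) = 0.06·0.91·0.99 + 0.75·0.91·0.01 + 0.33·0.09·0.99 + 0.84·0.09·0.01
        = 0.054054 + 0.006825 + 0.029403 + 0.000756 = 0.091038
The terms with low oil pressure present sum to 0.030159, so
  P(low oil pressure | warning light) = 0.030159 / 0.091038 ≈ 0.3313

With the extra evidence:
Weight on low oil pressure=true, given the evidence: 0.33×0.09 = 0.029700
Denominator P(warning light | ¬overheating coolant loop): 0.06×0.91 + 0.33×0.09 = 0.084300
Posterior = 0.029700 / 0.084300 ≈ 0.3523
With overheating coolant loop excluded, low oil pressure must carry more of the explanatory weight for the warning light.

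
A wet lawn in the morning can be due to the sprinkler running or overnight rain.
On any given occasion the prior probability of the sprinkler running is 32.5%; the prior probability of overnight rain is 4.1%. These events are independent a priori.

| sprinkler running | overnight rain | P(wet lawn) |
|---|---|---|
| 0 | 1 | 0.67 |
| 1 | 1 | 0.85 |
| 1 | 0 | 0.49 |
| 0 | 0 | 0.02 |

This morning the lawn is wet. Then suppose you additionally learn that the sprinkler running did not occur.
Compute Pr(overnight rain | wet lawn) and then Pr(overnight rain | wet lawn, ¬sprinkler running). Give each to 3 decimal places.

P(wet lawn) = 0.02*0.675*0.959 + 0.67*0.675*0.041 + 0.49*0.325*0.959 + 0.85*0.325*0.041 = 0.012947 + 0.018542 + 0.152721 + 0.011326 = 0.195536
Of this, 0.029868 comes from 0.018542 + 0.011326 (the overnight rain=true cases).
P(overnight rain | wet lawn) = 0.029868 / 0.195536 ≈ 0.153

Now condition on the additional information:
P(wet lawn | ¬sprinkler running) = 0.02·0.959 + 0.67·0.041 = 0.019180 + 0.027470 = 0.046650
Restricting to configurations with overnight rain present: 0.67·0.041 = 0.027470.
Hence the posterior is 0.027470/0.046650 ≈ 0.589.
With sprinkler running excluded, overnight rain must carry more of the explanatory weight for the wet lawn.

Pr(overnight rain | wet lawn) ≈ 0.153; Pr(overnight rain | wet lawn, ¬sprinkler running) ≈ 0.589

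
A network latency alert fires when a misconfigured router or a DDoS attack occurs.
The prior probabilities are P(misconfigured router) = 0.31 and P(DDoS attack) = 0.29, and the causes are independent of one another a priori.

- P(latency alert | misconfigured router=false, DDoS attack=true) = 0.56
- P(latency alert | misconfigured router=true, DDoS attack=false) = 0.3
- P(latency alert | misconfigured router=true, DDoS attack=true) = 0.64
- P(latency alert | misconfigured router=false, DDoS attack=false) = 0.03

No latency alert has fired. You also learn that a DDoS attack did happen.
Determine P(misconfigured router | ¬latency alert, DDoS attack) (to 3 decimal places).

P(misconfigured router | ¬latency alert, DDoS attack) ≈ 0.269

Sum P(¬latency alert|·) weighted by the priors over both values of misconfigured router:
  P(¬latency alert | DDoS attack) = 0.44×0.69 + 0.36×0.31
        = 0.303600 + 0.111600 = 0.415200
Keeping only the misconfigured router-present terms gives 0.111600, so
  P(misconfigured router | ¬latency alert, DDoS attack) = 0.111600 / 0.415200 ≈ 0.269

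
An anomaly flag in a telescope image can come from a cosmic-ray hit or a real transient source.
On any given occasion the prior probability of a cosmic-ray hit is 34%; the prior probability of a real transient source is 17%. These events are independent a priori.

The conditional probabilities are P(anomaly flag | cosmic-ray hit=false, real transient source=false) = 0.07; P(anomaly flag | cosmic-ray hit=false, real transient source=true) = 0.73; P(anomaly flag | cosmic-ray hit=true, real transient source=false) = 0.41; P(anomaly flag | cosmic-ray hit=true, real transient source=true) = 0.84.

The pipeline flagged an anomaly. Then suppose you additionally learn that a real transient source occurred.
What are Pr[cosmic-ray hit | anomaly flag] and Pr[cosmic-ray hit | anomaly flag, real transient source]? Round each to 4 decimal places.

Pr[cosmic-ray hit | anomaly flag] ≈ 0.5773; Pr[cosmic-ray hit | anomaly flag, real transient source] ≈ 0.3722

By total probability over the 4 (cosmic-ray hit, real transient source) configurations:
  P(anomaly flag) = 0.07×0.66×0.83 + 0.73×0.66×0.17 + 0.41×0.34×0.83 + 0.84×0.34×0.17
        = 0.038346 + 0.081906 + 0.115702 + 0.048552 = 0.284506
Keeping only the cosmic-ray hit-present terms gives 0.164254, so
  P(cosmic-ray hit | anomaly flag) = 0.164254 / 0.284506 ≈ 0.5773

Now condition on the additional information:
Sum P(anomaly flag|·) weighted by the priors over both values of cosmic-ray hit:
  P(anomaly flag | real transient source) = 0.73·0.66 + 0.84·0.34
        = 0.481800 + 0.285600 = 0.767400
The terms with cosmic-ray hit present sum to 0.285600, so
  P(cosmic-ray hit | anomaly flag, real transient source) = 0.285600 / 0.767400 ≈ 0.3722
The drop from 0.5773 to 0.3722 is the explaining-away (discounting) effect.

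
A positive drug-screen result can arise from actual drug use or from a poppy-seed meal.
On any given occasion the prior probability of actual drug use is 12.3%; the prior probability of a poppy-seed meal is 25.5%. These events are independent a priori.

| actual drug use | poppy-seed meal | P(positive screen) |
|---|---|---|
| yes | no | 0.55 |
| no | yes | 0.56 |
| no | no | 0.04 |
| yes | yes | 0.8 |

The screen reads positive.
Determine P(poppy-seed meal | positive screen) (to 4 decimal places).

P(poppy-seed meal | positive screen) ≈ 0.6626

For the numerator, keep only poppy-seed meal=true terms: 0.125236 + 0.025092 = 0.150328
Normalizer over all consistent configurations: 0.04×0.877×0.745 + 0.56×0.877×0.255 + 0.55×0.123×0.745 + 0.8×0.123×0.255 = 0.226862
Posterior = 0.150328 / 0.226862 ≈ 0.6626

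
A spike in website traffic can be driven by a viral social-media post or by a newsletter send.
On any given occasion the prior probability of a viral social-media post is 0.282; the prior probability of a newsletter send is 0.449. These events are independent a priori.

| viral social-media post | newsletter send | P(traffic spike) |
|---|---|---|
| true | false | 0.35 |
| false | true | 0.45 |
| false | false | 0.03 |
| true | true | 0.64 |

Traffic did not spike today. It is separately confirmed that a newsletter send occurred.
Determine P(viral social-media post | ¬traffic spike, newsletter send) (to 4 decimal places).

For the numerator, keep only viral social-media post=true terms: 0.36*0.282 = 0.101520
Normalizer over all consistent configurations: 0.55*0.718 + 0.36*0.282 = 0.496420
Posterior = 0.101520 / 0.496420 ≈ 0.2045

P(viral social-media post | ¬traffic spike, newsletter send) ≈ 0.2045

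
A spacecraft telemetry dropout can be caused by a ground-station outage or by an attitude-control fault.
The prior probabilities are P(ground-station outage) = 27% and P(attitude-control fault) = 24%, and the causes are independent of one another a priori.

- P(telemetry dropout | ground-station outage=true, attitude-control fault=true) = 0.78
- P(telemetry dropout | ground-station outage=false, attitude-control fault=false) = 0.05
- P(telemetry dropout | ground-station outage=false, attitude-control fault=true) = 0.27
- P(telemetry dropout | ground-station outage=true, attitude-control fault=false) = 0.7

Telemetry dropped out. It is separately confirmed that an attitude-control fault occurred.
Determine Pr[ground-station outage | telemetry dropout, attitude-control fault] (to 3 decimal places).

Pr[ground-station outage | telemetry dropout, attitude-control fault] ≈ 0.517

For the numerator, keep only ground-station outage=true terms: 0.78*0.27 = 0.210600
The normalizing constant is 0.27*0.73 + 0.78*0.27 = 0.407700
Posterior = 0.210600 / 0.407700 ≈ 0.517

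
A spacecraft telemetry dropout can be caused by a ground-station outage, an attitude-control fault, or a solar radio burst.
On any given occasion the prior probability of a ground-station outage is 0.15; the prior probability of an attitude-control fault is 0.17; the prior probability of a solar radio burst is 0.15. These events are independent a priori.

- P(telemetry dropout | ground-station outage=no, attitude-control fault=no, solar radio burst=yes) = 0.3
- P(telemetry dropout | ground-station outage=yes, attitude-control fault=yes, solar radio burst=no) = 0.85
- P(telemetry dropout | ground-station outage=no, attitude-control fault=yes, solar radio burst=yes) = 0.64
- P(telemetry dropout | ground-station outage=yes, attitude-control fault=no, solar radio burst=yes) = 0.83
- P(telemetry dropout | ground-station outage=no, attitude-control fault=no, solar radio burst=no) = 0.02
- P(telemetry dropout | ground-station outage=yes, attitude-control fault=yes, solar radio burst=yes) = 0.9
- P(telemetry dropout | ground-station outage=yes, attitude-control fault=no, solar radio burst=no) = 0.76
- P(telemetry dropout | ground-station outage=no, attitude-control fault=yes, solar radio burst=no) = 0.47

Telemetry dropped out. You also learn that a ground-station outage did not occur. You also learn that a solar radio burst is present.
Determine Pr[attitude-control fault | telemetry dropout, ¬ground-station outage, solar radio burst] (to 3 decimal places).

Sum P(telemetry dropout|·) weighted by the priors over both values of attitude-control fault:
  P(telemetry dropout | ¬ground-station outage, solar radio burst) = 0.3·0.83 + 0.64·0.17
        = 0.249000 + 0.108800 = 0.357800
The terms with attitude-control fault present sum to 0.108800, so
  P(attitude-control fault | telemetry dropout, ¬ground-station outage, solar radio burst) = 0.108800 / 0.357800 ≈ 0.304

Pr[attitude-control fault | telemetry dropout, ¬ground-station outage, solar radio burst] ≈ 0.304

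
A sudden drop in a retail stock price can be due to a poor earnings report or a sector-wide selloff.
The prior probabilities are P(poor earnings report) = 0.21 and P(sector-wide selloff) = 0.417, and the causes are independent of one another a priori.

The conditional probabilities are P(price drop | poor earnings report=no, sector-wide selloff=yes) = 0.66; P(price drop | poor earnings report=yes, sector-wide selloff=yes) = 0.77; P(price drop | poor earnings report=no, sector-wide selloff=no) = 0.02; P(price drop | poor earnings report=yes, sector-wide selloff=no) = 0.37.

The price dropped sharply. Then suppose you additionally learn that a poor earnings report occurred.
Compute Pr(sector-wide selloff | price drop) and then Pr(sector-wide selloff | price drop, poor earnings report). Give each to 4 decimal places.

P(price drop) = 0.02*0.79*0.583 + 0.66*0.79*0.417 + 0.37*0.21*0.583 + 0.77*0.21*0.417 = 0.009211 + 0.217424 + 0.045299 + 0.067429 = 0.339363
Of this, 0.284853 comes from 0.217424 + 0.067429 (the sector-wide selloff=true cases).
So P(sector-wide selloff | price drop) = 0.284853/0.339363 ≈ 0.8394.

Now also conditioning on poor earnings report=true:
P(price drop | poor earnings report) = 0.37*0.583 + 0.77*0.417 = 0.215710 + 0.321090 = 0.536800
Restricting to configurations with sector-wide selloff present: 0.77*0.417 = 0.321090.
P(sector-wide selloff | price drop, poor earnings report) = 0.321090 / 0.536800 ≈ 0.5982

Pr(sector-wide selloff | price drop) ≈ 0.8394; Pr(sector-wide selloff | price drop, poor earnings report) ≈ 0.5982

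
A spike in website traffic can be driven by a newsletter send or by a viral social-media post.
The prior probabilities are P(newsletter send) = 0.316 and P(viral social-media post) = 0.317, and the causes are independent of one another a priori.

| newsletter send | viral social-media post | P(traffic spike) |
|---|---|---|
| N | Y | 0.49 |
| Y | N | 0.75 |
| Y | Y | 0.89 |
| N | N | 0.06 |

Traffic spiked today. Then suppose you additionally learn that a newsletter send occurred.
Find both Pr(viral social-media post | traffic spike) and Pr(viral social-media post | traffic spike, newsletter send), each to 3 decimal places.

Pr(viral social-media post | traffic spike) ≈ 0.507; Pr(viral social-media post | traffic spike, newsletter send) ≈ 0.355

P(traffic spike) = 0.06*0.684*0.683 + 0.49*0.684*0.317 + 0.75*0.316*0.683 + 0.89*0.316*0.317 = 0.028030 + 0.106246 + 0.161871 + 0.089153 = 0.385300
Of this, 0.195399 comes from 0.106246 + 0.089153 (the viral social-media post=true cases).
Hence the posterior is 0.195399/0.385300 ≈ 0.507.

Now also conditioning on newsletter send=true:
P(traffic spike | newsletter send) = 0.75·0.683 + 0.89·0.317 = 0.512250 + 0.282130 = 0.794380
The viral social-media post-present share is 0.89·0.317 = 0.282130.
P(viral social-media post | traffic spike, newsletter send) = 0.282130 / 0.794380 ≈ 0.355
Conditioning on newsletter send lowers the posterior on viral social-media post: the classic explaining-away effect in a common-effect structure.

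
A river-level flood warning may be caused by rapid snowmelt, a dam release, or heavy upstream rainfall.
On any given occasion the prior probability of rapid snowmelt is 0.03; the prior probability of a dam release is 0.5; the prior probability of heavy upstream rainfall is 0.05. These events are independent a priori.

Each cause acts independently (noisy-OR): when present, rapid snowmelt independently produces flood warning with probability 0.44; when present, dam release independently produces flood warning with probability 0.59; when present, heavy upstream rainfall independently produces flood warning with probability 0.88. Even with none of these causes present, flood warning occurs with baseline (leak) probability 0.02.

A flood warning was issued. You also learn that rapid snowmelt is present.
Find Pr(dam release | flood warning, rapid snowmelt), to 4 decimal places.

Pr(dam release | flood warning, rapid snowmelt) ≈ 0.6228

Under noisy-OR, P(flood warning | causes) = 1 − (1−0.02)·∏(1−qᵢ) over the active causes.
P(flood warning | rapid snowmelt) = 0.4512·0.5·0.95 + 0.934144·0.5·0.05 + 0.774992·0.5·0.95 + 0.972999·0.5·0.05 = 0.214320 + 0.023354 + 0.368121 + 0.024325 = 0.630120
The dam release-present share is 0.368121 + 0.024325 = 0.392446.
Hence the posterior is 0.392446/0.630120 ≈ 0.6228.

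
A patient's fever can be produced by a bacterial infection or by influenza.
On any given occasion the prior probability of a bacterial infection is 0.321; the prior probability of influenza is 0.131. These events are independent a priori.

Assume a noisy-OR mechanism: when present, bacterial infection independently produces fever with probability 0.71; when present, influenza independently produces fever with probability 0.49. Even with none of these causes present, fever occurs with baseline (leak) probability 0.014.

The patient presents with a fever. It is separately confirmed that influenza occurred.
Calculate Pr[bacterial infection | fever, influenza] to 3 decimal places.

Under noisy-OR, P(fever | causes) = 1 − (1−0.014)·∏(1−qᵢ) over the active causes.
P(fever | influenza) = 0.49714*0.679 + 0.854171*0.321 = 0.337558 + 0.274189 = 0.611747
The bacterial infection-present share is 0.854171*0.321 = 0.274189.
So P(bacterial infection | fever, influenza) = 0.274189/0.611747 ≈ 0.448.

Pr[bacterial infection | fever, influenza] ≈ 0.448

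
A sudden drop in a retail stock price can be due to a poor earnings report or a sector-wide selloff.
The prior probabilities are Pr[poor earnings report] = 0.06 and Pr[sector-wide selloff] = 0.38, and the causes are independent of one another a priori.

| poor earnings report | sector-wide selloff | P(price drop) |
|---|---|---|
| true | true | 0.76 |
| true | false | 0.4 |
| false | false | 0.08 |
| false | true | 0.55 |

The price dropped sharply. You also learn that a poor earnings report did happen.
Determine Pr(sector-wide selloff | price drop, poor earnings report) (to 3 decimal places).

P(price drop | poor earnings report) = 0.4*0.62 + 0.76*0.38 = 0.248000 + 0.288800 = 0.536800
Of this, 0.288800 comes from 0.76*0.38 (the sector-wide selloff=true cases).
Hence the posterior is 0.288800/0.536800 ≈ 0.538.

Pr(sector-wide selloff | price drop, poor earnings report) ≈ 0.538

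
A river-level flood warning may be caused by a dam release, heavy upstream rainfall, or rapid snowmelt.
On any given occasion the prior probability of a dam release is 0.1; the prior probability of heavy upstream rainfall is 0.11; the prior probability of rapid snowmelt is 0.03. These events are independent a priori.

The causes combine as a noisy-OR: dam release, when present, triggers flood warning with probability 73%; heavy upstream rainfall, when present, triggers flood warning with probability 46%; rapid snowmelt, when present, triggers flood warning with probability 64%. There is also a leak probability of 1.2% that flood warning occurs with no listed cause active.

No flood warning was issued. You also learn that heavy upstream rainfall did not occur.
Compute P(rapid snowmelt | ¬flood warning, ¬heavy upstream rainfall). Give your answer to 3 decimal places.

Under noisy-OR, P(flood warning | causes) = 1 − (1−0.012)·∏(1−qᵢ) over the active causes.
By total probability over the 4 (dam release, rapid snowmelt) configurations:
  P(¬flood warning | ¬heavy upstream rainfall) = 0.988*0.9*0.97 + 0.35568*0.9*0.03 + 0.26676*0.1*0.97 + 0.096034*0.1*0.03
        = 0.862524 + 0.009603 + 0.025876 + 0.000288 = 0.898291
Configurations with rapid snowmelt contribute 0.009891, so
  P(rapid snowmelt | ¬flood warning, ¬heavy upstream rainfall) = 0.009891 / 0.898291 ≈ 0.011

P(rapid snowmelt | ¬flood warning, ¬heavy upstream rainfall) ≈ 0.011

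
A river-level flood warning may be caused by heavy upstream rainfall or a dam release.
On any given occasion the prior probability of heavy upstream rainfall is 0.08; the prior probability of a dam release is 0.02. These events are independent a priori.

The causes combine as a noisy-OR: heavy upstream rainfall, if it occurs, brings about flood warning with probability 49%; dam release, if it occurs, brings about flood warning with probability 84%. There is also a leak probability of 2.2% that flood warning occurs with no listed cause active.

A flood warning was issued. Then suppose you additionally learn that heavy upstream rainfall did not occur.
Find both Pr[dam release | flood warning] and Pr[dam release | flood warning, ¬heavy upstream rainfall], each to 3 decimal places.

Under noisy-OR, P(flood warning | causes) = 1 − (1−0.022)·∏(1−qᵢ) over the active causes.
Numerator (weight on configurations with dam release): 0.015521 + 0.001472 = 0.016993
Denominator P(flood warning): 0.022*0.92*0.98 + 0.84352*0.92*0.02 + 0.50122*0.08*0.98 + 0.920195*0.08*0.02 = 0.076124
P(dam release | flood warning) = 0.016993/0.076124 ≈ 0.223

With the extra evidence:
P(flood warning | ¬heavy upstream rainfall) = 0.022·0.98 + 0.84352·0.02 = 0.021560 + 0.016870 = 0.038430
The dam release-present share is 0.84352·0.02 = 0.016870.
So P(dam release | flood warning, ¬heavy upstream rainfall) = 0.016870/0.038430 ≈ 0.439.
With heavy upstream rainfall excluded, dam release must carry more of the explanatory weight for the flood warning.

Pr[dam release | flood warning] ≈ 0.223; Pr[dam release | flood warning, ¬heavy upstream rainfall] ≈ 0.439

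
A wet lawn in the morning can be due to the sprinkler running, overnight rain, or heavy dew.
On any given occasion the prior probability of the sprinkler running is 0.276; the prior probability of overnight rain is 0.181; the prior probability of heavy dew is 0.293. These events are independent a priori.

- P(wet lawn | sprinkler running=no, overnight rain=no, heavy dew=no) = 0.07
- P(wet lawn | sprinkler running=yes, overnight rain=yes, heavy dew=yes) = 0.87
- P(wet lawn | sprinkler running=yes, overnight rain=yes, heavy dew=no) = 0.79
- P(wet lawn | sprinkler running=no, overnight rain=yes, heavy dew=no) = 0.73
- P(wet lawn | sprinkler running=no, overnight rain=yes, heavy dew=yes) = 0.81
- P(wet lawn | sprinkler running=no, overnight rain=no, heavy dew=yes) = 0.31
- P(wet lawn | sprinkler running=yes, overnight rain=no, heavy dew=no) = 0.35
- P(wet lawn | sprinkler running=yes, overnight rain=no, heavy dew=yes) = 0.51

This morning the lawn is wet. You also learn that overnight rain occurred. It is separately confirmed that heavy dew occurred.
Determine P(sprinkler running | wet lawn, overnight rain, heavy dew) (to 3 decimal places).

For the numerator, keep only sprinkler running=true terms: 0.87×0.276 = 0.240120
The normalizing constant is 0.81×0.724 + 0.87×0.276 = 0.826560
Posterior = 0.240120 / 0.826560 ≈ 0.291

P(sprinkler running | wet lawn, overnight rain, heavy dew) ≈ 0.291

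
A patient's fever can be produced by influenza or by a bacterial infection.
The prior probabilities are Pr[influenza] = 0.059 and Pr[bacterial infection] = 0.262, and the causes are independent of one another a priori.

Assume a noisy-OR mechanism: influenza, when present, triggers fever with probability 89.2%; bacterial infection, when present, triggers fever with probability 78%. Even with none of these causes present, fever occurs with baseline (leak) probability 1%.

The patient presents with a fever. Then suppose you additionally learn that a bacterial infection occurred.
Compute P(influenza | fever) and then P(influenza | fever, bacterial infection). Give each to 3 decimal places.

P(influenza | fever) ≈ 0.213; P(influenza | fever, bacterial infection) ≈ 0.073

Under noisy-OR, P(fever | causes) = 1 − (1−0.01)·∏(1−qᵢ) over the active causes.
Sum P(fever|·) weighted by the priors over the 4 (influenza, bacterial infection) configurations:
  P(fever) = 0.01·0.941·0.738 + 0.7822·0.941·0.262 + 0.89308·0.059·0.738 + 0.976478·0.059·0.262
        = 0.006945 + 0.192845 + 0.038886 + 0.015094 = 0.253770
Keeping only the influenza-present terms gives 0.053980, so
  P(influenza | fever) = 0.053980 / 0.253770 ≈ 0.213

With the extra evidence:
P(fever | bacterial infection) = 0.7822×0.941 + 0.976478×0.059 = 0.736050 + 0.057612 = 0.793662
The influenza-present share is 0.976478×0.059 = 0.057612.
Hence the posterior is 0.057612/0.793662 ≈ 0.073.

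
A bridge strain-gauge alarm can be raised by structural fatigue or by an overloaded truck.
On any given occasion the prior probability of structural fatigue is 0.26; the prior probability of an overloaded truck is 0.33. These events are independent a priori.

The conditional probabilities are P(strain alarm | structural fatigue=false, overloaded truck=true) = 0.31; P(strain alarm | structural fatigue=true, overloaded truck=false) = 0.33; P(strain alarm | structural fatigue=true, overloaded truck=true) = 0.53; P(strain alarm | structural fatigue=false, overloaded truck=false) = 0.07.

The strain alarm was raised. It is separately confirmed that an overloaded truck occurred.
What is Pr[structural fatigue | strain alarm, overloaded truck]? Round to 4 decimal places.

Pr[structural fatigue | strain alarm, overloaded truck] ≈ 0.3753

Sum P(strain alarm|·) weighted by the priors over both values of structural fatigue:
  P(strain alarm | overloaded truck) = 0.31·0.74 + 0.53·0.26
        = 0.229400 + 0.137800 = 0.367200
Configurations with structural fatigue contribute 0.137800, so
  P(structural fatigue | strain alarm, overloaded truck) = 0.137800 / 0.367200 ≈ 0.3753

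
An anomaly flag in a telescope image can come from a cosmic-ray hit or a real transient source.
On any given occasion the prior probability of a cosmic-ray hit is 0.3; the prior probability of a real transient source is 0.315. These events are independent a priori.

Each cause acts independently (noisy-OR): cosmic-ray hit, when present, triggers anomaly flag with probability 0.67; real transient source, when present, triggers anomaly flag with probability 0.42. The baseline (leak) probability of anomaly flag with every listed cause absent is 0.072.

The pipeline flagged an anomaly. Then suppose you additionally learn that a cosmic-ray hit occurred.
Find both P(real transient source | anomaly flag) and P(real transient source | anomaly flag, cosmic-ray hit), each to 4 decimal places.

Under noisy-OR, P(anomaly flag | causes) = 1 − (1−0.072)·∏(1−qᵢ) over the active causes.
P(anomaly flag) = 0.072·0.7·0.685 + 0.46176·0.7·0.315 + 0.69376·0.3·0.685 + 0.822381·0.3·0.315 = 0.034524 + 0.101818 + 0.142568 + 0.077715 = 0.356625
Of this, 0.179533 comes from 0.101818 + 0.077715 (the real transient source=true cases).
P(real transient source | anomaly flag) = 0.179533 / 0.356625 ≈ 0.5034

Now also conditioning on cosmic-ray hit=true:
Numerator (weight on configurations with real transient source): 0.822381·0.315 = 0.259050
The normalizing constant is 0.69376·0.685 + 0.822381·0.315 = 0.734276
P(real transient source | anomaly flag, cosmic-ray hit) = 0.259050/0.734276 ≈ 0.3528
— cosmic-ray hit explains away the evidence for real transient source.

P(real transient source | anomaly flag) ≈ 0.5034; P(real transient source | anomaly flag, cosmic-ray hit) ≈ 0.3528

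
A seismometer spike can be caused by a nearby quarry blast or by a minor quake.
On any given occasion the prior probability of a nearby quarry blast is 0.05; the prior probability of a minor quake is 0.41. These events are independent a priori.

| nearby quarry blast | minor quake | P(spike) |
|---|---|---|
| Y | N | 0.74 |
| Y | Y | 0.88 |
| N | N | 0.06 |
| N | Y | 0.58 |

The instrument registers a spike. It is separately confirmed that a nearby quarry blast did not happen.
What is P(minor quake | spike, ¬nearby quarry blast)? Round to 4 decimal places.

P(minor quake | spike, ¬nearby quarry blast) ≈ 0.8704

Enumerate both values of minor quake and weight by the priors:
  P(spike | ¬nearby quarry blast) = 0.06×0.59 + 0.58×0.41
        = 0.035400 + 0.237800 = 0.273200
The terms with minor quake present sum to 0.237800, so
  P(minor quake | spike, ¬nearby quarry blast) = 0.237800 / 0.273200 ≈ 0.8704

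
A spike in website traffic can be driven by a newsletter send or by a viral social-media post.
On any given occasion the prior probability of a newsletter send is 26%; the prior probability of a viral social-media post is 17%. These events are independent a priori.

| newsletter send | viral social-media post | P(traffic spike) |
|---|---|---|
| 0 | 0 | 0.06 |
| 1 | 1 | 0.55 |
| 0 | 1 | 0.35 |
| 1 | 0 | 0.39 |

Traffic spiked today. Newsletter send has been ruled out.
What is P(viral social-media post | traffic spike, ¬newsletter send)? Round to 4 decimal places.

P(viral social-media post | traffic spike, ¬newsletter send) ≈ 0.5444

P(traffic spike | ¬newsletter send) = 0.06*0.83 + 0.35*0.17 = 0.049800 + 0.059500 = 0.109300
Of this, 0.059500 comes from 0.35*0.17 (the viral social-media post=true cases).
So P(viral social-media post | traffic spike, ¬newsletter send) = 0.059500/0.109300 ≈ 0.5444.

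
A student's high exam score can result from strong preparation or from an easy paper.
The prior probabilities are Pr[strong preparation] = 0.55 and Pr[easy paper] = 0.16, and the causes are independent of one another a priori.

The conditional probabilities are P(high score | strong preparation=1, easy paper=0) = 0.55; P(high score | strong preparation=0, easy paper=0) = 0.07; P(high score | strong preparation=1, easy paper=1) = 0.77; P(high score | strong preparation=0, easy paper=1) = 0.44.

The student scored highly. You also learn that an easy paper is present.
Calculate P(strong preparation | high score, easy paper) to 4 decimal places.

P(strong preparation | high score, easy paper) ≈ 0.6814

P(high score | easy paper) = 0.44×0.45 + 0.77×0.55 = 0.198000 + 0.423500 = 0.621500
Of this, 0.423500 comes from 0.77×0.55 (the strong preparation=true cases).
So P(strong preparation | high score, easy paper) = 0.423500/0.621500 ≈ 0.6814.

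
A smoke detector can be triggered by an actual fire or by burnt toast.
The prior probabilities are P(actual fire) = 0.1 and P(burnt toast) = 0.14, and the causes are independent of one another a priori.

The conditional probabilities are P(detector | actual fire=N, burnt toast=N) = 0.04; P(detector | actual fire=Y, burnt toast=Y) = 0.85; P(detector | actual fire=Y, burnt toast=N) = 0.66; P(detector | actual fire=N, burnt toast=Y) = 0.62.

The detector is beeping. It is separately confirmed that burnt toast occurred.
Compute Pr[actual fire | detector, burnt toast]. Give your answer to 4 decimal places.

Pr[actual fire | detector, burnt toast] ≈ 0.1322

By total probability over both values of actual fire:
  P(detector | burnt toast) = 0.62×0.9 + 0.85×0.1
        = 0.558000 + 0.085000 = 0.643000
Keeping only the actual fire-present terms gives 0.085000, so
  P(actual fire | detector, burnt toast) = 0.085000 / 0.643000 ≈ 0.1322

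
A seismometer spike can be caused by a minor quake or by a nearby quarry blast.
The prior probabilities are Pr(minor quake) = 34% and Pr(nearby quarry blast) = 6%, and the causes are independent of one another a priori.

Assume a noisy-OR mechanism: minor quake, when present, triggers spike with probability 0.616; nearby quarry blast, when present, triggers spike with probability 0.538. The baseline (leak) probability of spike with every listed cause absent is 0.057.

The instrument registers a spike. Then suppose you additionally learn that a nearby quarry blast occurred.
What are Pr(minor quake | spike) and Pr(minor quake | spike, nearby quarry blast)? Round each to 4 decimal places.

Under noisy-OR, P(spike | causes) = 1 − (1−0.057)·∏(1−qᵢ) over the active causes.
P(spike) = 0.057*0.66*0.94 + 0.564334*0.66*0.06 + 0.637888*0.34*0.94 + 0.832704*0.34*0.06 = 0.035363 + 0.022348 + 0.203869 + 0.016987 = 0.278567
Restricting to configurations with minor quake present: 0.203869 + 0.016987 = 0.220856.
P(minor quake | spike) = 0.220856 / 0.278567 ≈ 0.7928

With the extra evidence:
Sum P(spike|·) weighted by the priors over both values of minor quake:
  P(spike | nearby quarry blast) = 0.564334·0.66 + 0.832704·0.34
        = 0.372460 + 0.283119 = 0.655579
Configurations with minor quake contribute 0.283119, so
  P(minor quake | spike, nearby quarry blast) = 0.283119 / 0.655579 ≈ 0.4319

Pr(minor quake | spike) ≈ 0.7928; Pr(minor quake | spike, nearby quarry blast) ≈ 0.4319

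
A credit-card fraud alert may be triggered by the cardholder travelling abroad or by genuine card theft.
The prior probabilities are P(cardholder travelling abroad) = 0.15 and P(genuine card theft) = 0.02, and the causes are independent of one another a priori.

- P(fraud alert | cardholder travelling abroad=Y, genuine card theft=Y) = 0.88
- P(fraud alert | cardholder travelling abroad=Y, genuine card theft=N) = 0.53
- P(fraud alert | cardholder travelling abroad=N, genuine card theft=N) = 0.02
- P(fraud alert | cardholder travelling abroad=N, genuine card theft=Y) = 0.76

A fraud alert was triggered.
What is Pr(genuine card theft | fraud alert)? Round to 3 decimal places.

Pr(genuine card theft | fraud alert) ≈ 0.141

P(fraud alert) = 0.02*0.85*0.98 + 0.76*0.85*0.02 + 0.53*0.15*0.98 + 0.88*0.15*0.02 = 0.016660 + 0.012920 + 0.077910 + 0.002640 = 0.110130
The genuine card theft-present share is 0.012920 + 0.002640 = 0.015560.
Hence the posterior is 0.015560/0.110130 ≈ 0.141.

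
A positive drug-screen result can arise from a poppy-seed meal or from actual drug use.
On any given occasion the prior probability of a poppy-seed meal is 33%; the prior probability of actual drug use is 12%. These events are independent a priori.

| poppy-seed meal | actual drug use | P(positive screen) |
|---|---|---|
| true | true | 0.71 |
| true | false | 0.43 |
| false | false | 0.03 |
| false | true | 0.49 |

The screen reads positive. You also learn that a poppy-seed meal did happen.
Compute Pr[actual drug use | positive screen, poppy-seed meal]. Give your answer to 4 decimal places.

P(positive screen | poppy-seed meal) = 0.43×0.88 + 0.71×0.12 = 0.378400 + 0.085200 = 0.463600
Restricting to configurations with actual drug use present: 0.71×0.12 = 0.085200.
P(actual drug use | positive screen, poppy-seed meal) = 0.085200 / 0.463600 ≈ 0.1838

Pr[actual drug use | positive screen, poppy-seed meal] ≈ 0.1838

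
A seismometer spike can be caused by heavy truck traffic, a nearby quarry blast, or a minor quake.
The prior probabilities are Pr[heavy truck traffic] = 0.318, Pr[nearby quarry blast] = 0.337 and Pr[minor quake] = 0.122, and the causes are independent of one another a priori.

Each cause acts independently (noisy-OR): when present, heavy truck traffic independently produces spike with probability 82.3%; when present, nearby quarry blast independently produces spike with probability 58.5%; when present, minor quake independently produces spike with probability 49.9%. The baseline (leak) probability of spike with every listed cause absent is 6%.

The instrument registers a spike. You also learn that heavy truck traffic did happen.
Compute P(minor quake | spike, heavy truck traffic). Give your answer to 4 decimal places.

P(minor quake | spike, heavy truck traffic) ≈ 0.1302

Under noisy-OR, P(spike | causes) = 1 − (1−0.06)·∏(1−qᵢ) over the active causes.
P(spike | heavy truck traffic) = 0.83362*0.663*0.878 + 0.916644*0.663*0.122 + 0.930952*0.337*0.878 + 0.965407*0.337*0.122 = 0.485262 + 0.074144 + 0.275456 + 0.039692 = 0.874554
Of this, 0.113836 comes from 0.074144 + 0.039692 (the minor quake=true cases).
Hence the posterior is 0.113836/0.874554 ≈ 0.1302.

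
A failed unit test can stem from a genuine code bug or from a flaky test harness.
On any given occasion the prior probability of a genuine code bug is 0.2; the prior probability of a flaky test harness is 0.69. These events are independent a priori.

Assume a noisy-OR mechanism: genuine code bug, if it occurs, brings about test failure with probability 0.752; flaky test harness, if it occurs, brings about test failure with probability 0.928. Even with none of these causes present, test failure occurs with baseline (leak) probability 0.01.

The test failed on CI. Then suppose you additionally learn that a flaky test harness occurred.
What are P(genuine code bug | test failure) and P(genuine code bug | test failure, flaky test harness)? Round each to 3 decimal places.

P(genuine code bug | test failure) ≈ 0.261; P(genuine code bug | test failure, flaky test harness) ≈ 0.209

Under noisy-OR, P(test failure | causes) = 1 − (1−0.01)·∏(1−qᵢ) over the active causes.
P(test failure) = 0.01*0.8*0.31 + 0.92872*0.8*0.69 + 0.75448*0.2*0.31 + 0.982323*0.2*0.69 = 0.002480 + 0.512653 + 0.046778 + 0.135561 = 0.697472
The genuine code bug-present share is 0.046778 + 0.135561 = 0.182339.
Hence the posterior is 0.182339/0.697472 ≈ 0.261.

With the extra evidence:
For the numerator, keep only genuine code bug=true terms: 0.982323*0.2 = 0.196465
The normalizing constant is 0.92872*0.8 + 0.982323*0.2 = 0.939441
Posterior = 0.196465 / 0.939441 ≈ 0.209
Conditioning on flaky test harness lowers the posterior on genuine code bug: the classic explaining-away effect in a common-effect structure.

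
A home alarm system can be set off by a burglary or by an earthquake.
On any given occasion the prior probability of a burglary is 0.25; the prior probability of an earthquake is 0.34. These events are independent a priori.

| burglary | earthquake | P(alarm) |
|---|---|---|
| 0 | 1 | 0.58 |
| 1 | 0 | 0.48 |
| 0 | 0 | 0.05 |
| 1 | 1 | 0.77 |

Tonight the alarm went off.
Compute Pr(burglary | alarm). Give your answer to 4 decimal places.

Pr(burglary | alarm) ≈ 0.4559

Sum P(alarm|·) weighted by the priors over the 4 (burglary, earthquake) configurations:
  P(alarm) = 0.05×0.75×0.66 + 0.58×0.75×0.34 + 0.48×0.25×0.66 + 0.77×0.25×0.34
        = 0.024750 + 0.147900 + 0.079200 + 0.065450 = 0.317300
The terms with burglary present sum to 0.144650, so
  P(burglary | alarm) = 0.144650 / 0.317300 ≈ 0.4559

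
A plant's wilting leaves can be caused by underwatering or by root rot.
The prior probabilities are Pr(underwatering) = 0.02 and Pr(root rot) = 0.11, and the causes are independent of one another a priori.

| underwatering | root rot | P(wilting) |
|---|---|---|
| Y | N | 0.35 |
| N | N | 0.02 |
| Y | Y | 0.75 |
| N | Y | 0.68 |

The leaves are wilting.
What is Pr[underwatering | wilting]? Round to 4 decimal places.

Enumerate the 4 (underwatering, root rot) configurations and weight by the priors:
  P(wilting) = 0.02*0.98*0.89 + 0.68*0.98*0.11 + 0.35*0.02*0.89 + 0.75*0.02*0.11
        = 0.017444 + 0.073304 + 0.006230 + 0.001650 = 0.098628
Configurations with underwatering contribute 0.007880, so
  P(underwatering | wilting) = 0.007880 / 0.098628 ≈ 0.0799

Pr[underwatering | wilting] ≈ 0.0799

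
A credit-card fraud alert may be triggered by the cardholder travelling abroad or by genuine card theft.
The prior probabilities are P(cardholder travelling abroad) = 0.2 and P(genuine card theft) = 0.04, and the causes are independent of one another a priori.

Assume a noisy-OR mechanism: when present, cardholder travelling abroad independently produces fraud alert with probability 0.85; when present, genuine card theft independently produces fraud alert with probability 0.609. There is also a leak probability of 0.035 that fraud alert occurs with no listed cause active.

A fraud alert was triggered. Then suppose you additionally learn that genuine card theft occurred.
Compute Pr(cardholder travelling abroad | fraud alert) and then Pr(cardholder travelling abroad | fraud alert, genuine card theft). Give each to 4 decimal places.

Under noisy-OR, P(fraud alert | causes) = 1 − (1−0.035)·∏(1−qᵢ) over the active causes.
Weight on cardholder travelling abroad=true, given the evidence: 0.164208 + 0.007547 = 0.171755
The normalizing constant is 0.035×0.8×0.96 + 0.622685×0.8×0.04 + 0.85525×0.2×0.96 + 0.943403×0.2×0.04 = 0.218561
Posterior = 0.171755 / 0.218561 ≈ 0.7858

Now also conditioning on genuine card theft=true:
P(fraud alert | genuine card theft) = 0.622685×0.8 + 0.943403×0.2 = 0.498148 + 0.188681 = 0.686829
The cardholder travelling abroad-present share is 0.943403×0.2 = 0.188681.
So P(cardholder travelling abroad | fraud alert, genuine card theft) = 0.188681/0.686829 ≈ 0.2747.
— genuine card theft explains away the evidence for cardholder travelling abroad.

Pr(cardholder travelling abroad | fraud alert) ≈ 0.7858; Pr(cardholder travelling abroad | fraud alert, genuine card theft) ≈ 0.2747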